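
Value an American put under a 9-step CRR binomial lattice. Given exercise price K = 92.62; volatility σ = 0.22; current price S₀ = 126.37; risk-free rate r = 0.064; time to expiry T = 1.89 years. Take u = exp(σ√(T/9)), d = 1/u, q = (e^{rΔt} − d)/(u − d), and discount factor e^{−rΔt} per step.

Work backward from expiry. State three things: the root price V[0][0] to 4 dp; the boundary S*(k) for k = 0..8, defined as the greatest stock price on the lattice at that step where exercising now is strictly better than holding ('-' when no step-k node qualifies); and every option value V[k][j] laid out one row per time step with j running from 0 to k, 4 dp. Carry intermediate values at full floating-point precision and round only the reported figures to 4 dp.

Δt=0.21000  u=1.10607  d=0.90410  q=0.54181  discount=0.98665
step 9 (expiry): payoffs max(K−S,0) = 41.6180 30.2242 16.2851 0.0000 0.0000 0.0000 0.0000 0.0000 0.0000 0.0000
step 8: (k=8,j=0): S=56.4119, (K−S)⁺=36.2081, hold=34.9716 ⇒ V=36.2081 exercise | (k=8,j=1): S=69.0143, (K−S)⁺=23.6057, hold=22.3692 ⇒ V=23.6057 exercise | (k=8,j=2): S=84.4321, (K−S)⁺=8.1879, hold=7.3620 ⇒ V=8.1879 exercise | (k=8,j=3): S=103.2942, (K−S)⁺=0.0000, hold=0.0000 ⇒ V=0.0000 continue | (k=8,j=4): S=126.3700, (K−S)⁺=0.0000, hold=0.0000 ⇒ V=0.0000 continue | (k=8,j=5): S=154.6010, (K−S)⁺=0.0000, hold=0.0000 ⇒ V=0.0000 continue | (k=8,j=6): S=189.1387, (K−S)⁺=0.0000, hold=0.0000 ⇒ V=0.0000 continue | (k=8,j=7): S=231.3922, (K−S)⁺=0.0000, hold=0.0000 ⇒ V=0.0000 continue | (k=8,j=8): S=283.0851, (K−S)⁺=0.0000, hold=0.0000 ⇒ V=0.0000 continue  boundary S*=84.4321
step 7: (k=7,j=0): S=62.3958, (K−S)⁺=30.2242, hold=28.9877 ⇒ V=30.2242 exercise | (k=7,j=1): S=76.3349, (K−S)⁺=16.2851, hold=15.0486 ⇒ V=16.2851 exercise | (k=7,j=2): S=93.3881, (K−S)⁺=0.0000, hold=3.7015 ⇒ V=3.7015 continue | (k=7,j=3): S=114.2510, (K−S)⁺=0.0000, hold=0.0000 ⇒ V=0.0000 continue | (k=7,j=4): S=139.7746, (K−S)⁺=0.0000, hold=0.0000 ⇒ V=0.0000 continue | (k=7,j=5): S=171.0001, (K−S)⁺=0.0000, hold=0.0000 ⇒ V=0.0000 continue | (k=7,j=6): S=209.2014, (K−S)⁺=0.0000, hold=0.0000 ⇒ V=0.0000 continue | (k=7,j=7): S=255.9369, (K−S)⁺=0.0000, hold=0.0000 ⇒ V=0.0000 continue  boundary S*=76.3349
step 6: (k=6,j=0): S=69.0143, (K−S)⁺=23.6057, hold=22.3692 ⇒ V=23.6057 exercise | (k=6,j=1): S=84.4321, (K−S)⁺=8.1879, hold=9.3408 ⇒ V=9.3408 continue | (k=6,j=2): S=103.2942, (K−S)⁺=0.0000, hold=1.6734 ⇒ V=1.6734 continue | (k=6,j=3): S=126.3700, (K−S)⁺=0.0000, hold=0.0000 ⇒ V=0.0000 continue | (k=6,j=4): S=154.6010, (K−S)⁺=0.0000, hold=0.0000 ⇒ V=0.0000 continue | (k=6,j=5): S=189.1387, (K−S)⁺=0.0000, hold=0.0000 ⇒ V=0.0000 continue | (k=6,j=6): S=231.3922, (K−S)⁺=0.0000, hold=0.0000 ⇒ V=0.0000 continue  boundary S*=69.0143
step 5: (k=5,j=0): S=76.3349, (K−S)⁺=16.2851, hold=15.6649 ⇒ V=16.2851 exercise | (k=5,j=1): S=93.3881, (K−S)⁺=0.0000, hold=5.1173 ⇒ V=5.1173 continue | (k=5,j=2): S=114.2510, (K−S)⁺=0.0000, hold=0.7565 ⇒ V=0.7565 continue | (k=5,j=3): S=139.7746, (K−S)⁺=0.0000, hold=0.0000 ⇒ V=0.0000 continue | (k=5,j=4): S=171.0001, (K−S)⁺=0.0000, hold=0.0000 ⇒ V=0.0000 continue | (k=5,j=5): S=209.2014, (K−S)⁺=0.0000, hold=0.0000 ⇒ V=0.0000 continue  boundary S*=76.3349
step 4: (k=4,j=0): S=84.4321, (K−S)⁺=8.1879, hold=10.0976 ⇒ V=10.0976 continue | (k=4,j=1): S=103.2942, (K−S)⁺=0.0000, hold=2.7178 ⇒ V=2.7178 continue | (k=4,j=2): S=126.3700, (K−S)⁺=0.0000, hold=0.3420 ⇒ V=0.3420 continue | (k=4,j=3): S=154.6010, (K−S)⁺=0.0000, hold=0.0000 ⇒ V=0.0000 continue | (k=4,j=4): S=189.1387, (K−S)⁺=0.0000, hold=0.0000 ⇒ V=0.0000 continue  boundary S*=-
step 3: (k=3,j=0): S=93.3881, (K−S)⁺=0.0000, hold=6.0177 ⇒ V=6.0177 continue | (k=3,j=1): S=114.2510, (K−S)⁺=0.0000, hold=1.4115 ⇒ V=1.4115 continue | (k=3,j=2): S=139.7746, (K−S)⁺=0.0000, hold=0.1546 ⇒ V=0.1546 continue | (k=3,j=3): S=171.0001, (K−S)⁺=0.0000, hold=0.0000 ⇒ V=0.0000 continue  boundary S*=-
step 2: (k=2,j=0): S=103.2942, (K−S)⁺=0.0000, hold=3.4750 ⇒ V=3.4750 continue | (k=2,j=1): S=126.3700, (K−S)⁺=0.0000, hold=0.7207 ⇒ V=0.7207 continue | (k=2,j=2): S=154.6010, (K−S)⁺=0.0000, hold=0.0699 ⇒ V=0.0699 continue  boundary S*=-
step 1: (k=1,j=0): S=114.2510, (K−S)⁺=0.0000, hold=1.9562 ⇒ V=1.9562 continue | (k=1,j=1): S=139.7746, (K−S)⁺=0.0000, hold=0.3632 ⇒ V=0.3632 continue  boundary S*=-
step 0: (k=0,j=0): S=126.3700, (K−S)⁺=0.0000, hold=1.0785 ⇒ V=1.0785 continue  boundary S*=-

price = 1.0785
boundary = - - - - - 76.3349 69.0143 76.3349 84.4321
tree:
1.0785
1.9562 0.3632
3.4750 0.7207 0.0699
6.0177 1.4115 0.1546 0.0000
10.0976 2.7178 0.3420 0.0000 0.0000
16.2851 5.1173 0.7565 0.0000 0.0000 0.0000
23.6057 9.3408 1.6734 0.0000 0.0000 0.0000 0.0000
30.2242 16.2851 3.7015 0.0000 0.0000 0.0000 0.0000 0.0000
36.2081 23.6057 8.1879 0.0000 0.0000 0.0000 0.0000 0.0000 0.0000
41.6180 30.2242 16.2851 0.0000 0.0000 0.0000 0.0000 0.0000 0.0000 0.0000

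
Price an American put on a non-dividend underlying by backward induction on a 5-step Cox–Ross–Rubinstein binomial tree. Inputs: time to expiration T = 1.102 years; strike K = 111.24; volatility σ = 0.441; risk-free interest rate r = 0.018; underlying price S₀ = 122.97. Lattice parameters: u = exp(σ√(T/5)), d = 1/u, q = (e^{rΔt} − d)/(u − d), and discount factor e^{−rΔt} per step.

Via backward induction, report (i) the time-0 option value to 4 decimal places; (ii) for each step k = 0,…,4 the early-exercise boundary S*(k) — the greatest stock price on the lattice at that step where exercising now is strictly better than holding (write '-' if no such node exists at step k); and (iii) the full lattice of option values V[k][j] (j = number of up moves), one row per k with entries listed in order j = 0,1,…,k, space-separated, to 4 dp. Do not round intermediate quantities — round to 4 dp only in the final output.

params: Δt=0.22040 u=1.23003 d=0.81299 q=0.45796 e^(-rΔt)=0.99604
t_5 payoffs: 67.5655 45.1621 11.2665 0.0000 0.0000 0.0000
t_4: node(4,0) S=53.7207 payoff=57.5193 vs cont=57.0788 → 57.5193 [stop]  node(4,1) S=81.2775 payoff=29.9625 vs cont=29.5220 → 29.9625 [stop]  node(4,2) S=122.9700 payoff=0.0000 vs cont=6.0827 → 6.0827 [wait]  node(4,3) S=186.0492 payoff=0.0000 vs cont=0.0000 → 0.0000 [wait]  node(4,4) S=281.4857 payoff=0.0000 vs cont=0.0000 → 0.0000 [wait]  ⇒ S*(4)=81.2775
t_3: node(3,0) S=66.0779 payoff=45.1621 vs cont=44.7216 → 45.1621 [stop]  node(3,1) S=99.9735 payoff=11.2665 vs cont=18.9512 → 18.9512 [wait]  node(3,2) S=151.2563 payoff=0.0000 vs cont=3.2841 → 3.2841 [wait]  node(3,3) S=228.8453 payoff=0.0000 vs cont=0.0000 → 0.0000 [wait]  ⇒ S*(3)=66.0779
t_2: node(2,0) S=81.2775 payoff=29.9625 vs cont=33.0274 → 33.0274 [wait]  node(2,1) S=122.9700 payoff=0.0000 vs cont=11.7297 → 11.7297 [wait]  node(2,2) S=186.0492 payoff=0.0000 vs cont=1.7731 → 1.7731 [wait]  ⇒ S*(2)=-
t_1: node(1,0) S=99.9735 payoff=11.2665 vs cont=23.1818 → 23.1818 [wait]  node(1,1) S=151.2563 payoff=0.0000 vs cont=7.1416 → 7.1416 [wait]  ⇒ S*(1)=-
t_0: node(0,0) S=122.9700 payoff=0.0000 vs cont=15.7734 → 15.7734 [wait]  ⇒ S*(0)=-

price = 15.7734
boundary = - - - 66.0779 81.2775
tree:
15.7734
23.1818 7.1416
33.0274 11.7297 1.7731
45.1621 18.9512 3.2841 0.0000
57.5193 29.9625 6.0827 0.0000 0.0000
67.5655 45.1621 11.2665 0.0000 0.0000 0.0000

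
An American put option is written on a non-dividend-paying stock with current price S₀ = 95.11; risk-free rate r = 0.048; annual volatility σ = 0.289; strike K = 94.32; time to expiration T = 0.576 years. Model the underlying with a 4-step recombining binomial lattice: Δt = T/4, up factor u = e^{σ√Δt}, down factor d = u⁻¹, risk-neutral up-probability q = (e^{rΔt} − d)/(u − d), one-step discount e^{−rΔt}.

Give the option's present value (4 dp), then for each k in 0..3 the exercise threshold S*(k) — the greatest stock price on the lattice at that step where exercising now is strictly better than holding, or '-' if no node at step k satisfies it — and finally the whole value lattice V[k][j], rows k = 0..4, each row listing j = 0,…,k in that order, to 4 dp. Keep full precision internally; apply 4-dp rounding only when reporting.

params: Δt=0.14400 u=1.11591 d=0.89613 q=0.50417 e^(-rΔt)=0.99311
t_4 payoffs: 32.9842 17.9417 0.0000 0.0000 0.0000
t_3: node(3,0) S=68.4450 payoff=25.8750 vs cont=25.2253 → 25.8750 [stop]  node(3,1) S=85.2311 payoff=9.0889 vs cont=8.8348 → 9.0889 [stop]  node(3,2) S=106.1339 payoff=0.0000 vs cont=0.0000 → 0.0000 [wait]  node(3,3) S=132.1632 payoff=0.0000 vs cont=0.0000 → 0.0000 [wait]  ⇒ S*(3)=85.2311
t_2: node(2,0) S=76.3783 payoff=17.9417 vs cont=17.2920 → 17.9417 [stop]  node(2,1) S=95.1100 payoff=0.0000 vs cont=4.4755 → 4.4755 [wait]  node(2,2) S=118.4356 payoff=0.0000 vs cont=0.0000 → 0.0000 [wait]  ⇒ S*(2)=76.3783
t_1: node(1,0) S=85.2311 payoff=9.0889 vs cont=11.0756 → 11.0756 [wait]  node(1,1) S=106.1339 payoff=0.0000 vs cont=2.2038 → 2.2038 [wait]  ⇒ S*(1)=-
t_0: node(0,0) S=95.1100 payoff=0.0000 vs cont=6.5573 → 6.5573 [wait]  ⇒ S*(0)=-

price = 6.5573
boundary = - - 76.3783 85.2311
tree:
6.5573
11.0756 2.2038
17.9417 4.4755 0.0000
25.8750 9.0889 0.0000 0.0000
32.9842 17.9417 0.0000 0.0000 0.0000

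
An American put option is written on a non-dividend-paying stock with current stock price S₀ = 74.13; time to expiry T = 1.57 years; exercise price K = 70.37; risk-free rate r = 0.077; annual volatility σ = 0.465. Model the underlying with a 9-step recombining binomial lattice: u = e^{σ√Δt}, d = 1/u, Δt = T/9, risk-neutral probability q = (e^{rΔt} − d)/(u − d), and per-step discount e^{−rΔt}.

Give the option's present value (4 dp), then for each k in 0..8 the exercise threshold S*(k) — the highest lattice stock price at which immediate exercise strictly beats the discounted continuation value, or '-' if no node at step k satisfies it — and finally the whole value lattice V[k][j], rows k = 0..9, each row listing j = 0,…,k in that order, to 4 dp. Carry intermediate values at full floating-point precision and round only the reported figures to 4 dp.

price = 11.6437
boundary = - - - 41.3957 34.0886 41.3957 34.0886 41.3957 50.2691
tree:
11.6437
16.2350 7.1155
22.0225 10.5704 3.6622
28.9743 15.2884 5.8785 1.4220
36.2814 21.4318 9.2213 2.5095 0.3122
42.2987 28.9743 14.0571 4.3673 0.6159 0.0000
47.2538 36.2814 20.6647 7.4652 1.2150 0.0000 0.0000
51.3342 42.2987 28.9743 12.4579 2.3966 0.0000 0.0000 0.0000
54.6944 47.2538 36.2814 20.1009 4.7275 0.0000 0.0000 0.0000 0.0000
57.4614 51.3342 42.2987 28.9743 9.3253 0.0000 0.0000 0.0000 0.0000 0.0000

Δt=0.17444, u=1.21436, d=0.82348, q=0.48619, disc=e^(-rΔt)=0.98666
k=9 terminal: V=max(K-S,0) → 57.4614 51.3342 42.2987 28.9743 9.3253 0.0000 0.0000 0.0000 0.0000 0.0000
k=8: j=0 S=15.6756 intr=54.6944 cont=53.7555 V=54.6944[EX]; j=1 S=23.1162 intr=47.2538 cont=46.3149 V=47.2538[EX]; j=2 S=34.0886 intr=36.2814 cont=35.3425 V=36.2814[EX]; j=3 S=50.2691 intr=20.1009 cont=19.1620 V=20.1009[EX]; j=4 S=74.1300 intr=0.0000 cont=4.7275 V=4.7275[hold]; j=5 S=109.3167 intr=0.0000 cont=0.0000 V=0.0000[hold]; j=6 S=161.2052 intr=0.0000 cont=0.0000 V=0.0000[hold]; j=7 S=237.7232 intr=0.0000 cont=0.0000 V=0.0000[hold]; j=8 S=350.5614 intr=0.0000 cont=0.0000 V=0.0000[hold]  S*(8)=50.2691
k=7: j=0 S=19.0358 intr=51.3342 cont=50.3953 V=51.3342[EX]; j=1 S=28.0713 intr=42.2987 cont=41.3598 V=42.2987[EX]; j=2 S=41.3957 intr=28.9743 cont=28.0354 V=28.9743[EX]; j=3 S=61.0447 intr=9.3253 cont=12.4579 V=12.4579[hold]; j=4 S=90.0203 intr=0.0000 cont=2.3966 V=2.3966[hold]; j=5 S=132.7495 intr=0.0000 cont=0.0000 V=0.0000[hold]; j=6 S=195.7606 intr=0.0000 cont=0.0000 V=0.0000[hold]; j=7 S=288.6808 intr=0.0000 cont=0.0000 V=0.0000[hold]  S*(7)=41.3957
k=6: j=0 S=23.1162 intr=47.2538 cont=46.3149 V=47.2538[EX]; j=1 S=34.0886 intr=36.2814 cont=35.3425 V=36.2814[EX]; j=2 S=50.2691 intr=20.1009 cont=20.6647 V=20.6647[hold]; j=3 S=74.1300 intr=0.0000 cont=7.4652 V=7.4652[hold]; j=4 S=109.3167 intr=0.0000 cont=1.2150 V=1.2150[hold]; j=5 S=161.2052 intr=0.0000 cont=0.0000 V=0.0000[hold]; j=6 S=237.7232 intr=0.0000 cont=0.0000 V=0.0000[hold]  S*(6)=34.0886
k=5: j=0 S=28.0713 intr=42.2987 cont=41.3598 V=42.2987[EX]; j=1 S=41.3957 intr=28.9743 cont=28.3059 V=28.9743[EX]; j=2 S=61.0447 intr=9.3253 cont=14.0571 V=14.0571[hold]; j=3 S=90.0203 intr=0.0000 cont=4.3673 V=4.3673[hold]; j=4 S=132.7495 intr=0.0000 cont=0.6159 V=0.6159[hold]; j=5 S=195.7606 intr=0.0000 cont=0.0000 V=0.0000[hold]  S*(5)=41.3957
k=4: j=0 S=34.0886 intr=36.2814 cont=35.3425 V=36.2814[EX]; j=1 S=50.2691 intr=20.1009 cont=21.4318 V=21.4318[hold]; j=2 S=74.1300 intr=0.0000 cont=9.2213 V=9.2213[hold]; j=3 S=109.3167 intr=0.0000 cont=2.5095 V=2.5095[hold]; j=4 S=161.2052 intr=0.0000 cont=0.3122 V=0.3122[hold]  S*(4)=34.0886
k=3: j=0 S=41.3957 intr=28.9743 cont=28.6739 V=28.9743[EX]; j=1 S=61.0447 intr=9.3253 cont=15.2884 V=15.2884[hold]; j=2 S=90.0203 intr=0.0000 cont=5.8785 V=5.8785[hold]; j=3 S=132.7495 intr=0.0000 cont=1.4220 V=1.4220[hold]  S*(3)=41.3957
k=2: j=0 S=50.2691 intr=20.1009 cont=22.0225 V=22.0225[hold]; j=1 S=74.1300 intr=0.0000 cont=10.5704 V=10.5704[hold]; j=2 S=109.3167 intr=0.0000 cont=3.6622 V=3.6622[hold]  S*(2)=-
k=1: j=0 S=61.0447 intr=9.3253 cont=16.2350 V=16.2350[hold]; j=1 S=90.0203 intr=0.0000 cont=7.1155 V=7.1155[hold]  S*(1)=-
k=0: j=0 S=74.1300 intr=0.0000 cont=11.6437 V=11.6437[hold]  S*(0)=-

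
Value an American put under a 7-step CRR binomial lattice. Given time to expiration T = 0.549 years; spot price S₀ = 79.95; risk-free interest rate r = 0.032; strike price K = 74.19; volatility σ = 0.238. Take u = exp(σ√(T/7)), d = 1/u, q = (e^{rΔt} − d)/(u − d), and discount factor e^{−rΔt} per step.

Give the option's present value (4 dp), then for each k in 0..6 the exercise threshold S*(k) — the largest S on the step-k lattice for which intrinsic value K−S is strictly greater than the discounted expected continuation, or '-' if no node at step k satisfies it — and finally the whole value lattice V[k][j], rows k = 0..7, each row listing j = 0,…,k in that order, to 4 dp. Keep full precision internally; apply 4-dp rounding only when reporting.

Δt=0.07843, u=1.06892, d=0.93552, q=0.50218, disc=e^(-rΔt)=0.99749
k=7 terminal: V=max(K-S,0) → 24.0491 16.8992 8.7296 0.0000 0.0000 0.0000 0.0000 0.0000
k=6: j=0 S=53.5968 intr=20.5932 cont=20.4073 V=20.5932[EX]; j=1 S=61.2395 intr=12.9505 cont=12.7645 V=12.9505[EX]; j=2 S=69.9721 intr=4.2179 cont=4.3349 V=4.3349[hold]; j=3 S=79.9500 intr=0.0000 cont=0.0000 V=0.0000[hold]; j=4 S=91.3507 intr=0.0000 cont=0.0000 V=0.0000[hold]; j=5 S=104.3771 intr=0.0000 cont=0.0000 V=0.0000[hold]; j=6 S=119.2610 intr=0.0000 cont=0.0000 V=0.0000[hold]  S*(6)=61.2395
k=5: j=0 S=57.2908 intr=16.8992 cont=16.7132 V=16.8992[EX]; j=1 S=65.4604 intr=8.7296 cont=8.6023 V=8.7296[EX]; j=2 S=74.7949 intr=0.0000 cont=2.1526 V=2.1526[hold]; j=3 S=85.4604 intr=0.0000 cont=0.0000 V=0.0000[hold]; j=4 S=97.6469 intr=0.0000 cont=0.0000 V=0.0000[hold]; j=5 S=111.5711 intr=0.0000 cont=0.0000 V=0.0000[hold]  S*(5)=65.4604
k=4: j=0 S=61.2395 intr=12.9505 cont=12.7645 V=12.9505[EX]; j=1 S=69.9721 intr=4.2179 cont=5.4132 V=5.4132[hold]; j=2 S=79.9500 intr=0.0000 cont=1.0689 V=1.0689[hold]; j=3 S=91.3507 intr=0.0000 cont=0.0000 V=0.0000[hold]; j=4 S=104.3771 intr=0.0000 cont=0.0000 V=0.0000[hold]  S*(4)=61.2395
k=3: j=0 S=65.4604 intr=8.7296 cont=9.1424 V=9.1424[hold]; j=1 S=74.7949 intr=0.0000 cont=3.2235 V=3.2235[hold]; j=2 S=85.4604 intr=0.0000 cont=0.5308 V=0.5308[hold]; j=3 S=97.6469 intr=0.0000 cont=0.0000 V=0.0000[hold]  S*(3)=-
k=2: j=0 S=69.9721 intr=4.2179 cont=6.1546 V=6.1546[hold]; j=1 S=79.9500 intr=0.0000 cont=1.8666 V=1.8666[hold]; j=2 S=91.3507 intr=0.0000 cont=0.2636 V=0.2636[hold]  S*(2)=-
k=1: j=0 S=74.7949 intr=0.0000 cont=3.9912 V=3.9912[hold]; j=1 S=85.4604 intr=0.0000 cont=1.0589 V=1.0589[hold]  S*(1)=-
k=0: j=0 S=79.9500 intr=0.0000 cont=2.5124 V=2.5124[hold]  S*(0)=-

price = 2.5124
boundary = - - - - 61.2395 65.4604 61.2395
tree:
2.5124
3.9912 1.0589
6.1546 1.8666 0.2636
9.1424 3.2235 0.5308 0.0000
12.9505 5.4132 1.0689 0.0000 0.0000
16.8992 8.7296 2.1526 0.0000 0.0000 0.0000
20.5932 12.9505 4.3349 0.0000 0.0000 0.0000 0.0000
24.0491 16.8992 8.7296 0.0000 0.0000 0.0000 0.0000 0.0000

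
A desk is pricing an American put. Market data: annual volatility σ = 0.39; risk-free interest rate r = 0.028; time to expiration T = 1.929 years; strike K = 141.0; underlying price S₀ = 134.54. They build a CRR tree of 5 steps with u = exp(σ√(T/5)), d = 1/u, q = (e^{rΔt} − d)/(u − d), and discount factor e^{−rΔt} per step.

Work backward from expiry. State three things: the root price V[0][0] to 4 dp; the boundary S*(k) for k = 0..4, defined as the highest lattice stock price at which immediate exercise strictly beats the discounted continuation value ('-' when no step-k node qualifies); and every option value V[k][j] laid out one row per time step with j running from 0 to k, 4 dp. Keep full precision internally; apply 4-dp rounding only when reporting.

price = 30.1604
boundary = - - - 65.0491 82.8790
tree:
30.1604
42.8531 16.0849
58.5000 25.6349 5.3393
75.9509 39.5485 10.0309 0.0000
89.9451 58.1210 18.8449 0.0000 0.0000
100.9286 75.9509 35.4039 0.0000 0.0000 0.0000

Δt=0.38580  u=1.27410  d=0.78487  q=0.46193  discount=0.98926
step 5 (expiry): payoffs max(K−S,0) = 100.9286 75.9509 35.4039 0.0000 0.0000 0.0000
step 4: (k=4,j=0): S=51.0549, (K−S)⁺=89.9451, hold=88.4301 ⇒ V=89.9451 exercise | (k=4,j=1): S=82.8790, (K−S)⁺=58.1210, hold=56.6061 ⇒ V=58.1210 exercise | (k=4,j=2): S=134.5400, (K−S)⁺=6.4600, hold=18.8449 ⇒ V=18.8449 continue | (k=4,j=3): S=218.4029, (K−S)⁺=0.0000, hold=0.0000 ⇒ V=0.0000 continue | (k=4,j=4): S=354.5400, (K−S)⁺=0.0000, hold=0.0000 ⇒ V=0.0000 continue  boundary S*=82.8790
step 3: (k=3,j=0): S=65.0491, (K−S)⁺=75.9509, hold=74.4360 ⇒ V=75.9509 exercise | (k=3,j=1): S=105.5961, (K−S)⁺=35.4039, hold=39.5485 ⇒ V=39.5485 continue | (k=3,j=2): S=171.4174, (K−S)⁺=0.0000, hold=10.0309 ⇒ V=10.0309 continue | (k=3,j=3): S=278.2671, (K−S)⁺=0.0000, hold=0.0000 ⇒ V=0.0000 continue  boundary S*=65.0491
step 2: (k=2,j=0): S=82.8790, (K−S)⁺=58.1210, hold=58.5000 ⇒ V=58.5000 continue | (k=2,j=1): S=134.5400, (K−S)⁺=6.4600, hold=25.6349 ⇒ V=25.6349 continue | (k=2,j=2): S=218.4029, (K−S)⁺=0.0000, hold=5.3393 ⇒ V=5.3393 continue  boundary S*=-
step 1: (k=1,j=0): S=105.5961, (K−S)⁺=35.4039, hold=42.8531 ⇒ V=42.8531 continue | (k=1,j=1): S=171.4174, (K−S)⁺=0.0000, hold=16.0849 ⇒ V=16.0849 continue  boundary S*=-
step 0: (k=0,j=0): S=134.5400, (K−S)⁺=6.4600, hold=30.1604 ⇒ V=30.1604 continue  boundary S*=-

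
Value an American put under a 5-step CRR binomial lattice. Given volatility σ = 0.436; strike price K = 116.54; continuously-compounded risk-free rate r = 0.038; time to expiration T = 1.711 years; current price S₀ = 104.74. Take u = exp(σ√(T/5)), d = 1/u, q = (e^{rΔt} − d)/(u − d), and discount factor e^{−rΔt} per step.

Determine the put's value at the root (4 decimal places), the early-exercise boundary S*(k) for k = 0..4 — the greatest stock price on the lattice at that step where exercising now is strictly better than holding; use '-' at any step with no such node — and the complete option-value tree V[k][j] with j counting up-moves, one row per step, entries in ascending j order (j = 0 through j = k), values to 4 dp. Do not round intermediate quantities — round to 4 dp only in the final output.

Δt=0.34220, u=1.29053, d=0.77488, q=0.46196, disc=e^(-rΔt)=0.98708
k=5 terminal: V=max(K-S,0) → 87.2798 67.8083 35.3794 0.0000 0.0000 0.0000
k=4: j=0 S=37.7611 intr=78.7789 cont=77.2733 V=78.7789[EX]; j=1 S=62.8895 intr=53.6505 cont=52.1448 V=53.6505[EX]; j=2 S=104.7400 intr=11.8000 cont=18.7895 V=18.7895[hold]; j=3 S=174.4403 intr=0.0000 cont=0.0000 V=0.0000[hold]; j=4 S=290.5233 intr=0.0000 cont=0.0000 V=0.0000[hold]  S*(4)=62.8895
k=3: j=0 S=48.7317 intr=67.8083 cont=66.3027 V=67.8083[EX]; j=1 S=81.1606 intr=35.3794 cont=37.0609 V=37.0609[hold]; j=2 S=135.1698 intr=0.0000 cont=9.9788 V=9.9788[hold]; j=3 S=225.1199 intr=0.0000 cont=0.0000 V=0.0000[hold]  S*(3)=48.7317
k=2: j=0 S=62.8895 intr=53.6505 cont=52.9116 V=53.6505[EX]; j=1 S=104.7400 intr=11.8000 cont=24.2328 V=24.2328[hold]; j=2 S=174.4403 intr=0.0000 cont=5.2996 V=5.2996[hold]  S*(2)=62.8895
k=1: j=0 S=81.1606 intr=35.3794 cont=39.5430 V=39.5430[hold]; j=1 S=135.1698 intr=0.0000 cont=15.2863 V=15.2863[hold]  S*(1)=-
k=0: j=0 S=104.7400 intr=11.8000 cont=27.9712 V=27.9712[hold]  S*(0)=-

price = 27.9712
boundary = - - 62.8895 48.7317 62.8895
tree:
27.9712
39.5430 15.2863
53.6505 24.2328 5.2996
67.8083 37.0609 9.9788 0.0000
78.7789 53.6505 18.7895 0.0000 0.0000
87.2798 67.8083 35.3794 0.0000 0.0000 0.0000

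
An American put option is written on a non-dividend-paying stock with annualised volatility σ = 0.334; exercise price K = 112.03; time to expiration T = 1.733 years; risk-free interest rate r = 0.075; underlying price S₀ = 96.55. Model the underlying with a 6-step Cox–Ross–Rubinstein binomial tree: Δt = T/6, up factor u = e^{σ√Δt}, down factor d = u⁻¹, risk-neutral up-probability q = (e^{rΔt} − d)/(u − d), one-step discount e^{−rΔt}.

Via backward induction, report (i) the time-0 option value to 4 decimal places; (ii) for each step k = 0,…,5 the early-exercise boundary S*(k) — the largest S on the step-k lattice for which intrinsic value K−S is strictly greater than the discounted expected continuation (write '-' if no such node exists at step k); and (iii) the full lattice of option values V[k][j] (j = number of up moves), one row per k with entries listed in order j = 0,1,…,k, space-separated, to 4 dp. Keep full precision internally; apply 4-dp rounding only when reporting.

Δt=0.28883  u=1.19662  d=0.83569  q=0.51592  discount=0.97857
step 6 (expiry): payoffs max(K−S,0) = 79.1440 64.9404 44.6023 15.4800 0.0000 0.0000 0.0000
step 5: (k=5,j=0): S=39.3521, (K−S)⁺=72.6779, hold=70.2771 ⇒ V=72.6779 exercise | (k=5,j=1): S=56.3484, (K−S)⁺=55.6816, hold=53.2808 ⇒ V=55.6816 exercise | (k=5,j=2): S=80.6855, (K−S)⁺=31.3445, hold=28.9438 ⇒ V=31.3445 exercise | (k=5,j=3): S=115.5338, (K−S)⁺=0.0000, hold=7.3330 ⇒ V=7.3330 continue | (k=5,j=4): S=165.4333, (K−S)⁺=0.0000, hold=0.0000 ⇒ V=0.0000 continue | (k=5,j=5): S=236.8845, (K−S)⁺=0.0000, hold=0.0000 ⇒ V=0.0000 continue  boundary S*=80.6855
step 4: (k=4,j=0): S=47.0896, (K−S)⁺=64.9404, hold=62.5397 ⇒ V=64.9404 exercise | (k=4,j=1): S=67.4277, (K−S)⁺=44.6023, hold=42.2015 ⇒ V=44.6023 exercise | (k=4,j=2): S=96.5500, (K−S)⁺=15.4800, hold=18.5503 ⇒ V=18.5503 continue | (k=4,j=3): S=138.2503, (K−S)⁺=0.0000, hold=3.4737 ⇒ V=3.4737 continue | (k=4,j=4): S=197.9611, (K−S)⁺=0.0000, hold=0.0000 ⇒ V=0.0000 continue  boundary S*=67.4277
step 3: (k=3,j=0): S=56.3484, (K−S)⁺=55.6816, hold=53.2808 ⇒ V=55.6816 exercise | (k=3,j=1): S=80.6855, (K−S)⁺=31.3445, hold=30.4939 ⇒ V=31.3445 exercise | (k=3,j=2): S=115.5338, (K−S)⁺=0.0000, hold=10.5412 ⇒ V=10.5412 continue | (k=3,j=3): S=165.4333, (K−S)⁺=0.0000, hold=1.6455 ⇒ V=1.6455 continue  boundary S*=80.6855
step 2: (k=2,j=0): S=67.4277, (K−S)⁺=44.6023, hold=42.2015 ⇒ V=44.6023 exercise | (k=2,j=1): S=96.5500, (K−S)⁺=15.4800, hold=20.1700 ⇒ V=20.1700 continue | (k=2,j=2): S=138.2503, (K−S)⁺=0.0000, hold=5.8242 ⇒ V=5.8242 continue  boundary S*=67.4277
step 1: (k=1,j=0): S=80.6855, (K−S)⁺=31.3445, hold=31.3116 ⇒ V=31.3445 exercise | (k=1,j=1): S=115.5338, (K−S)⁺=0.0000, hold=12.4952 ⇒ V=12.4952 continue  boundary S*=80.6855
step 0: (k=0,j=0): S=96.5500, (K−S)⁺=15.4800, hold=21.1565 ⇒ V=21.1565 continue  boundary S*=-

price = 21.1565
boundary = - 80.6855 67.4277 80.6855 67.4277 80.6855
tree:
21.1565
31.3445 12.4952
44.6023 20.1700 5.8242
55.6816 31.3445 10.5412 1.6455
64.9404 44.6023 18.5503 3.4737 0.0000
72.6779 55.6816 31.3445 7.3330 0.0000 0.0000
79.1440 64.9404 44.6023 15.4800 0.0000 0.0000 0.0000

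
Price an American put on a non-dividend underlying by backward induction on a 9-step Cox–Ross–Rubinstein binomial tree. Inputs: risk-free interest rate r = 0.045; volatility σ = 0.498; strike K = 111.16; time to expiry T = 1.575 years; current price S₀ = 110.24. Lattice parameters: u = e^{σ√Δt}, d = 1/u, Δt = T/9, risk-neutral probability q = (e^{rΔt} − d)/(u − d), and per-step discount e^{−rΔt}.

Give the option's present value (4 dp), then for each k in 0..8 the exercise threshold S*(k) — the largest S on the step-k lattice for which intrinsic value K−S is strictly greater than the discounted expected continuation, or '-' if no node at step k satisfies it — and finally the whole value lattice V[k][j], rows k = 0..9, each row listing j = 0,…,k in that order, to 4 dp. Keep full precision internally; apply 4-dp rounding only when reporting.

price = 24.5737
boundary = - - - - 47.9111 59.0081 47.9111 59.0081 72.6754
tree:
24.5737
32.5425 15.8927
41.9080 22.4021 8.7308
52.3374 30.7115 13.2955 3.6676
63.2489 40.7672 19.7520 6.1500 0.8959
72.2591 52.1519 28.4608 10.1447 1.6940 0.0000
79.5748 63.2489 39.4690 16.3759 3.2030 0.0000 0.0000
85.5147 72.2591 52.1519 25.6586 6.0562 0.0000 0.0000 0.0000
90.3375 79.5748 63.2489 38.4846 11.4510 0.0000 0.0000 0.0000 0.0000
94.2534 85.5147 72.2591 52.1519 21.6517 0.0000 0.0000 0.0000 0.0000 0.0000

params: Δt=0.17500 u=1.23162 d=0.81194 q=0.46694 e^(-rΔt)=0.99216
t_9 payoffs: 94.2534 85.5147 72.2591 52.1519 21.6517 0.0000 0.0000 0.0000 0.0000 0.0000
t_8: node(8,0) S=20.8225 payoff=90.3375 vs cont=89.4656 → 90.3375 [stop]  node(8,1) S=31.5852 payoff=79.5748 vs cont=78.7028 → 79.5748 [stop]  node(8,2) S=47.9111 payoff=63.2489 vs cont=62.3770 → 63.2489 [stop]  node(8,3) S=72.6754 payoff=38.4846 vs cont=37.6126 → 38.4846 [stop]  node(8,4) S=110.2400 payoff=0.9200 vs cont=11.4510 → 11.4510 [wait]  node(8,5) S=167.2210 payoff=0.0000 vs cont=0.0000 → 0.0000 [wait]  node(8,6) S=253.6545 payoff=0.0000 vs cont=0.0000 → 0.0000 [wait]  node(8,7) S=384.7639 payoff=0.0000 vs cont=0.0000 → 0.0000 [wait]  node(8,8) S=583.6413 payoff=0.0000 vs cont=0.0000 → 0.0000 [wait]  ⇒ S*(8)=72.6754
t_7: node(7,0) S=25.6453 payoff=85.5147 vs cont=84.6427 → 85.5147 [stop]  node(7,1) S=38.9009 payoff=72.2591 vs cont=71.3871 → 72.2591 [stop]  node(7,2) S=59.0081 payoff=52.1519 vs cont=51.2800 → 52.1519 [stop]  node(7,3) S=89.5083 payoff=21.6517 vs cont=25.6586 → 25.6586 [wait]  node(7,4) S=135.7735 payoff=0.0000 vs cont=6.0562 → 6.0562 [wait]  node(7,5) S=205.9524 payoff=0.0000 vs cont=0.0000 → 0.0000 [wait]  node(7,6) S=312.4053 payoff=0.0000 vs cont=0.0000 → 0.0000 [wait]  node(7,7) S=473.8819 payoff=0.0000 vs cont=0.0000 → 0.0000 [wait]  ⇒ S*(7)=59.0081
t_6: node(6,0) S=31.5852 payoff=79.5748 vs cont=78.7028 → 79.5748 [stop]  node(6,1) S=47.9111 payoff=63.2489 vs cont=62.3770 → 63.2489 [stop]  node(6,2) S=72.6754 payoff=38.4846 vs cont=39.4690 → 39.4690 [wait]  node(6,3) S=110.2400 payoff=0.9200 vs cont=16.3759 → 16.3759 [wait]  node(6,4) S=167.2210 payoff=0.0000 vs cont=3.2030 → 3.2030 [wait]  node(6,5) S=253.6545 payoff=0.0000 vs cont=0.0000 → 0.0000 [wait]  node(6,6) S=384.7639 payoff=0.0000 vs cont=0.0000 → 0.0000 [wait]  ⇒ S*(6)=47.9111
t_5: node(5,0) S=38.9009 payoff=72.2591 vs cont=71.3871 → 72.2591 [stop]  node(5,1) S=59.0081 payoff=52.1519 vs cont=51.7360 → 52.1519 [stop]  node(5,2) S=89.5083 payoff=21.6517 vs cont=28.4608 → 28.4608 [wait]  node(5,3) S=135.7735 payoff=0.0000 vs cont=10.1447 → 10.1447 [wait]  node(5,4) S=205.9524 payoff=0.0000 vs cont=1.6940 → 1.6940 [wait]  node(5,5) S=312.4053 payoff=0.0000 vs cont=0.0000 → 0.0000 [wait]  ⇒ S*(5)=59.0081
t_4: node(4,0) S=47.9111 payoff=63.2489 vs cont=62.3770 → 63.2489 [stop]  node(4,1) S=72.6754 payoff=38.4846 vs cont=40.7672 → 40.7672 [wait]  node(4,2) S=110.2400 payoff=0.9200 vs cont=19.7520 → 19.7520 [wait]  node(4,3) S=167.2210 payoff=0.0000 vs cont=6.1500 → 6.1500 [wait]  node(4,4) S=253.6545 payoff=0.0000 vs cont=0.8959 → 0.8959 [wait]  ⇒ S*(4)=47.9111
t_3: node(3,0) S=59.0081 payoff=52.1519 vs cont=52.3374 → 52.3374 [wait]  node(3,1) S=89.5083 payoff=21.6517 vs cont=30.7115 → 30.7115 [wait]  node(3,2) S=135.7735 payoff=0.0000 vs cont=13.2955 → 13.2955 [wait]  node(3,3) S=205.9524 payoff=0.0000 vs cont=3.6676 → 3.6676 [wait]  ⇒ S*(3)=-
t_2: node(2,0) S=72.6754 payoff=38.4846 vs cont=41.9080 → 41.9080 [wait]  node(2,1) S=110.2400 payoff=0.9200 vs cont=22.4021 → 22.4021 [wait]  node(2,2) S=167.2210 payoff=0.0000 vs cont=8.7308 → 8.7308 [wait]  ⇒ S*(2)=-
t_1: node(1,0) S=89.5083 payoff=21.6517 vs cont=32.5425 → 32.5425 [wait]  node(1,1) S=135.7735 payoff=0.0000 vs cont=15.8927 → 15.8927 [wait]  ⇒ S*(1)=-
t_0: node(0,0) S=110.2400 payoff=0.9200 vs cont=24.5737 → 24.5737 [wait]  ⇒ S*(0)=-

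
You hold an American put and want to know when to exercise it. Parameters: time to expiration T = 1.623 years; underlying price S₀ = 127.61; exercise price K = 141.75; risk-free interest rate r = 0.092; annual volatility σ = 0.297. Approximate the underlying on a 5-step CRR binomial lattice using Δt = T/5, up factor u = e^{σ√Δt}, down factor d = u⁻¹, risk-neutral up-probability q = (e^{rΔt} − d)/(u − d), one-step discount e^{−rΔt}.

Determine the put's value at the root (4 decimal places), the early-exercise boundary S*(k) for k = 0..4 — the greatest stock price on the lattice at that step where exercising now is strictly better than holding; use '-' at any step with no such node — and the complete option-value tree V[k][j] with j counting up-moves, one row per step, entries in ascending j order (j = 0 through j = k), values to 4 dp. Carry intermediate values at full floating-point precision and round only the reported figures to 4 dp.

Δt=0.32460, u=1.18437, d=0.84433, q=0.54694, disc=e^(-rΔt)=0.97058
k=5 terminal: V=max(K-S,0) → 86.9922 64.9394 34.0050 0.0000 0.0000 0.0000
k=4: j=0 S=64.8535 intr=76.8965 cont=72.7259 V=76.8965[EX]; j=1 S=90.9723 intr=50.7777 cont=46.6072 V=50.7777[EX]; j=2 S=127.6100 intr=14.1400 cont=14.9529 V=14.9529[hold]; j=3 S=179.0030 intr=0.0000 cont=0.0000 V=0.0000[hold]; j=4 S=251.0937 intr=0.0000 cont=0.0000 V=0.0000[hold]  S*(4)=90.9723
k=3: j=0 S=76.8106 intr=64.9394 cont=60.7688 V=64.9394[EX]; j=1 S=107.7450 intr=34.0050 cont=30.2660 V=34.0050[EX]; j=2 S=151.1376 intr=0.0000 cont=6.5752 V=6.5752[hold]; j=3 S=212.0059 intr=0.0000 cont=0.0000 V=0.0000[hold]  S*(3)=107.7450
k=2: j=0 S=90.9723 intr=50.7777 cont=46.6072 V=50.7777[EX]; j=1 S=127.6100 intr=14.1400 cont=18.4433 V=18.4433[hold]; j=2 S=179.0030 intr=0.0000 cont=2.8913 V=2.8913[hold]  S*(2)=90.9723
k=1: j=0 S=107.7450 intr=34.0050 cont=32.1190 V=34.0050[EX]; j=1 S=151.1376 intr=0.0000 cont=9.6449 V=9.6449[hold]  S*(1)=107.7450
k=0: j=0 S=127.6100 intr=14.1400 cont=20.0729 V=20.0729[hold]  S*(0)=-

price = 20.0729
boundary = - 107.7450 90.9723 107.7450 90.9723
tree:
20.0729
34.0050 9.6449
50.7777 18.4433 2.8913
64.9394 34.0050 6.5752 0.0000
76.8965 50.7777 14.9529 0.0000 0.0000
86.9922 64.9394 34.0050 0.0000 0.0000 0.0000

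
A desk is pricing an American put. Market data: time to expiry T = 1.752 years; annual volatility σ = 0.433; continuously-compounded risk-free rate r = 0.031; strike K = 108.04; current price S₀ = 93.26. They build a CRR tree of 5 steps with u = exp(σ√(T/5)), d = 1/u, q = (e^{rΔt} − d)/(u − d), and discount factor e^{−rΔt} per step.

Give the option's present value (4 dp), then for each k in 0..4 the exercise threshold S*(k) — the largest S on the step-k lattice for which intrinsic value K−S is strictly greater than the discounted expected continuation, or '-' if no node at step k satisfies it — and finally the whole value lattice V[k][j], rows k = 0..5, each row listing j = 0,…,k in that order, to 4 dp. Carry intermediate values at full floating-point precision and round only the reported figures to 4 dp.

Δt=0.35040  u=1.29216  d=0.77390  q=0.45734  discount=0.98920
step 5 (expiry): payoffs max(K−S,0) = 82.1507 64.8135 35.8661 0.0000 0.0000 0.0000
step 4: (k=4,j=0): S=33.4530, (K−S)⁺=74.5870, hold=73.4198 ⇒ V=74.5870 exercise | (k=4,j=1): S=55.8554, (K−S)⁺=52.1846, hold=51.0174 ⇒ V=52.1846 exercise | (k=4,j=2): S=93.2600, (K−S)⁺=14.7800, hold=19.2527 ⇒ V=19.2527 continue | (k=4,j=3): S=155.7133, (K−S)⁺=0.0000, hold=0.0000 ⇒ V=0.0000 continue | (k=4,j=4): S=259.9896, (K−S)⁺=0.0000, hold=0.0000 ⇒ V=0.0000 continue  boundary S*=55.8554
step 3: (k=3,j=0): S=43.2265, (K−S)⁺=64.8135, hold=63.6463 ⇒ V=64.8135 exercise | (k=3,j=1): S=72.1739, (K−S)⁺=35.8661, hold=36.7223 ⇒ V=36.7223 continue | (k=3,j=2): S=120.5065, (K−S)⁺=0.0000, hold=10.3347 ⇒ V=10.3347 continue | (k=3,j=3): S=201.2060, (K−S)⁺=0.0000, hold=0.0000 ⇒ V=0.0000 continue  boundary S*=43.2265
step 2: (k=2,j=0): S=55.8554, (K−S)⁺=52.1846, hold=51.4047 ⇒ V=52.1846 exercise | (k=2,j=1): S=93.2600, (K−S)⁺=14.7800, hold=24.3877 ⇒ V=24.3877 continue | (k=2,j=2): S=155.7133, (K−S)⁺=0.0000, hold=5.5476 ⇒ V=5.5476 continue  boundary S*=55.8554
step 1: (k=1,j=0): S=72.1739, (K−S)⁺=35.8661, hold=39.0454 ⇒ V=39.0454 continue | (k=1,j=1): S=120.5065, (K−S)⁺=0.0000, hold=15.6009 ⇒ V=15.6009 continue  boundary S*=-
step 0: (k=0,j=0): S=93.2600, (K−S)⁺=14.7800, hold=28.0172 ⇒ V=28.0172 continue  boundary S*=-

price = 28.0172
boundary = - - 55.8554 43.2265 55.8554
tree:
28.0172
39.0454 15.6009
52.1846 24.3877 5.5476
64.8135 36.7223 10.3347 0.0000
74.5870 52.1846 19.2527 0.0000 0.0000
82.1507 64.8135 35.8661 0.0000 0.0000 0.0000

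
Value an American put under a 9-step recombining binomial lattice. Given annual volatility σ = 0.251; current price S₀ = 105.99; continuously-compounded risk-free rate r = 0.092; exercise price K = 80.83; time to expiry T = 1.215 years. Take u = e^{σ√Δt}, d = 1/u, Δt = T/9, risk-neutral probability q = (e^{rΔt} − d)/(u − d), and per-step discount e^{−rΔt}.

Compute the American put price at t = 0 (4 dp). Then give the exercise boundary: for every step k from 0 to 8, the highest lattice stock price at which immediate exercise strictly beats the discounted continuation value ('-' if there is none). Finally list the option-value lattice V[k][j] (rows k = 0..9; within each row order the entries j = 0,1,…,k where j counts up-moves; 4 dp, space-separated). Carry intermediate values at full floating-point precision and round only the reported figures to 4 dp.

price = 0.9625
boundary = - - - - - 66.8351 60.9470 66.8351 73.2920
tree:
0.9625
1.7333 0.3402
3.0558 0.6672 0.0746
5.2511 1.2904 0.1614 0.0038
8.7426 2.4521 0.3487 0.0084 0.0000
13.9949 4.5516 0.7529 0.0187 0.0000 0.0000
19.8830 8.1775 1.6243 0.0416 0.0000 0.0000 0.0000
25.2523 13.9949 3.5009 0.0925 0.0000 0.0000 0.0000 0.0000
30.1486 19.8830 7.5380 0.2057 0.0000 0.0000 0.0000 0.0000 0.0000
34.6136 25.2523 13.9949 0.4573 0.0000 0.0000 0.0000 0.0000 0.0000 0.0000

params: Δt=0.13500 u=1.09661 d=0.91190 q=0.54462 e^(-rΔt)=0.98766
t_9 payoffs: 34.6136 25.2523 13.9949 0.4573 0.0000 0.0000 0.0000 0.0000 0.0000 0.0000
t_8: node(8,0) S=50.6814 payoff=30.1486 vs cont=29.1509 → 30.1486 [stop]  node(8,1) S=60.9470 payoff=19.8830 vs cont=18.8853 → 19.8830 [stop]  node(8,2) S=73.2920 payoff=7.5380 vs cont=6.5403 → 7.5380 [stop]  node(8,3) S=88.1375 payoff=0.0000 vs cont=0.2057 → 0.2057 [wait]  node(8,4) S=105.9900 payoff=0.0000 vs cont=0.0000 → 0.0000 [wait]  node(8,5) S=127.4586 payoff=0.0000 vs cont=0.0000 → 0.0000 [wait]  node(8,6) S=153.2756 payoff=0.0000 vs cont=0.0000 → 0.0000 [wait]  node(8,7) S=184.3220 payoff=0.0000 vs cont=0.0000 → 0.0000 [wait]  node(8,8) S=221.6570 payoff=0.0000 vs cont=0.0000 → 0.0000 [wait]  ⇒ S*(8)=73.2920
t_7: node(7,0) S=55.5777 payoff=25.2523 vs cont=24.2546 → 25.2523 [stop]  node(7,1) S=66.8351 payoff=13.9949 vs cont=12.9972 → 13.9949 [stop]  node(7,2) S=80.3727 payoff=0.4573 vs cont=3.5009 → 3.5009 [wait]  node(7,3) S=96.6524 payoff=0.0000 vs cont=0.0925 → 0.0925 [wait]  node(7,4) S=116.2297 payoff=0.0000 vs cont=0.0000 → 0.0000 [wait]  node(7,5) S=139.7723 payoff=0.0000 vs cont=0.0000 → 0.0000 [wait]  node(7,6) S=168.0836 payoff=0.0000 vs cont=0.0000 → 0.0000 [wait]  node(7,7) S=202.1293 payoff=0.0000 vs cont=0.0000 → 0.0000 [wait]  ⇒ S*(7)=66.8351
t_6: node(6,0) S=60.9470 payoff=19.8830 vs cont=18.8853 → 19.8830 [stop]  node(6,1) S=73.2920 payoff=7.5380 vs cont=8.1775 → 8.1775 [wait]  node(6,2) S=88.1375 payoff=0.0000 vs cont=1.6243 → 1.6243 [wait]  node(6,3) S=105.9900 payoff=0.0000 vs cont=0.0416 → 0.0416 [wait]  node(6,4) S=127.4586 payoff=0.0000 vs cont=0.0000 → 0.0000 [wait]  node(6,5) S=153.2756 payoff=0.0000 vs cont=0.0000 → 0.0000 [wait]  node(6,6) S=184.3220 payoff=0.0000 vs cont=0.0000 → 0.0000 [wait]  ⇒ S*(6)=60.9470
t_5: node(5,0) S=66.8351 payoff=13.9949 vs cont=13.3412 → 13.9949 [stop]  node(5,1) S=80.3727 payoff=0.4573 vs cont=4.5516 → 4.5516 [wait]  node(5,2) S=96.6524 payoff=0.0000 vs cont=0.7529 → 0.7529 [wait]  node(5,3) S=116.2297 payoff=0.0000 vs cont=0.0187 → 0.0187 [wait]  node(5,4) S=139.7723 payoff=0.0000 vs cont=0.0000 → 0.0000 [wait]  node(5,5) S=168.0836 payoff=0.0000 vs cont=0.0000 → 0.0000 [wait]  ⇒ S*(5)=66.8351
t_4: node(4,0) S=73.2920 payoff=7.5380 vs cont=8.7426 → 8.7426 [wait]  node(4,1) S=88.1375 payoff=0.0000 vs cont=2.4521 → 2.4521 [wait]  node(4,2) S=105.9900 payoff=0.0000 vs cont=0.3487 → 0.3487 [wait]  node(4,3) S=127.4586 payoff=0.0000 vs cont=0.0084 → 0.0084 [wait]  node(4,4) S=153.2756 payoff=0.0000 vs cont=0.0000 → 0.0000 [wait]  ⇒ S*(4)=-
t_3: node(3,0) S=80.3727 payoff=0.4573 vs cont=5.2511 → 5.2511 [wait]  node(3,1) S=96.6524 payoff=0.0000 vs cont=1.2904 → 1.2904 [wait]  node(3,2) S=116.2297 payoff=0.0000 vs cont=0.1614 → 0.1614 [wait]  node(3,3) S=139.7723 payoff=0.0000 vs cont=0.0038 → 0.0038 [wait]  ⇒ S*(3)=-
t_2: node(2,0) S=88.1375 payoff=0.0000 vs cont=3.0558 → 3.0558 [wait]  node(2,1) S=105.9900 payoff=0.0000 vs cont=0.6672 → 0.6672 [wait]  node(2,2) S=127.4586 payoff=0.0000 vs cont=0.0746 → 0.0746 [wait]  ⇒ S*(2)=-
t_1: node(1,0) S=96.6524 payoff=0.0000 vs cont=1.7333 → 1.7333 [wait]  node(1,1) S=116.2297 payoff=0.0000 vs cont=0.3402 → 0.3402 [wait]  ⇒ S*(1)=-
t_0: node(0,0) S=105.9900 payoff=0.0000 vs cont=0.9625 → 0.9625 [wait]  ⇒ S*(0)=-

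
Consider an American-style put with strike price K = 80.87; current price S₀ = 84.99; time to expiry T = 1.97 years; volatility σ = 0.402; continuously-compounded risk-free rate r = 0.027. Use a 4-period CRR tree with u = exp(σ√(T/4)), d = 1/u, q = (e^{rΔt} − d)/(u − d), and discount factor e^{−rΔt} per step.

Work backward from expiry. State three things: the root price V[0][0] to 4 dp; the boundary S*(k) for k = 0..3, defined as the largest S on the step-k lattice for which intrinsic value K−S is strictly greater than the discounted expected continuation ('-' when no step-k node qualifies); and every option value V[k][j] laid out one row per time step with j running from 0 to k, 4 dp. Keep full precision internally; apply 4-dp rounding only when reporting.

Δt=0.49250  u=1.32593  d=0.75419  q=0.45335  discount=0.98679
step 4 (expiry): payoffs max(K−S,0) = 53.3733 32.5280 0.0000 0.0000 0.0000
step 3: (k=3,j=0): S=36.4588, (K−S)⁺=44.4112, hold=43.3430 ⇒ V=44.4112 exercise | (k=3,j=1): S=64.0982, (K−S)⁺=16.7718, hold=17.5466 ⇒ V=17.5466 continue | (k=3,j=2): S=112.6911, (K−S)⁺=0.0000, hold=0.0000 ⇒ V=0.0000 continue | (k=3,j=3): S=198.1223, (K−S)⁺=0.0000, hold=0.0000 ⇒ V=0.0000 continue  boundary S*=36.4588
step 2: (k=2,j=0): S=48.3420, (K−S)⁺=32.5280, hold=31.8064 ⇒ V=32.5280 exercise | (k=2,j=1): S=84.9900, (K−S)⁺=0.0000, hold=9.4652 ⇒ V=9.4652 continue | (k=2,j=2): S=149.4209, (K−S)⁺=0.0000, hold=0.0000 ⇒ V=0.0000 continue  boundary S*=48.3420
step 1: (k=1,j=0): S=64.0982, (K−S)⁺=16.7718, hold=21.7810 ⇒ V=21.7810 continue | (k=1,j=1): S=112.6911, (K−S)⁺=0.0000, hold=5.1058 ⇒ V=5.1058 continue  boundary S*=-
step 0: (k=0,j=0): S=84.9900, (K−S)⁺=0.0000, hold=14.0335 ⇒ V=14.0335 continue  boundary S*=-

price = 14.0335
boundary = - - 48.3420 36.4588
tree:
14.0335
21.7810 5.1058
32.5280 9.4652 0.0000
44.4112 17.5466 0.0000 0.0000
53.3733 32.5280 0.0000 0.0000 0.0000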